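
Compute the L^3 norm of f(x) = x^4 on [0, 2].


Step 1: ||f||_3 = (integral_0^2 |x^4|^3 dx)^(1/3)
     = (integral_0^2 x^12 dx)^(1/3)
Step 2: integral_0^2 x^12 dx = [x^13/(13)] from 0 to 2 = 2^13/13
     = 8192/13 = 630.153846
Step 3: ||f||_3 = (630.153846)^(1/3) = 8.573317


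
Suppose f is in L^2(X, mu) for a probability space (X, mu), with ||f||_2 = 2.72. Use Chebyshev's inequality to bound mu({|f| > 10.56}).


Chebyshev/Markov inequality: mu(|f| > eps) <= (||f||_p / eps)^p
Step 1: ||f||_2 / eps = 2.72 / 10.56 = 0.257576
Step 2: Raise to power p = 2:
  (0.257576)^2 = 0.066345
Step 3: Therefore mu(|f| > 10.56) <= 0.066345


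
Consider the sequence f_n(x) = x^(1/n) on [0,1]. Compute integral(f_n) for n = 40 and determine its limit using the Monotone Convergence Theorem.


At n = 40: f_40(x) = x^(1/40).
Step 1: integral(x^(1/40), 0, 1) = [x^(1/40+1) / (1/40+1)] from 0 to 1
     = 1 / (1/40 + 1) = 1 / ((40+1)/40) = 40/(40+1)
     = 40/41 = 0.97561
Step 2: As n -> infinity, f_n(x) = x^(1/n) -> 1 for x in (0,1], and f_n is increasing in n.
By MCT, lim_n integral(f_n) = integral(lim_n f_n) = integral(1, 0, 1) = 1.
Step 3: Verify convergence: 40/41 = 0.97561 -> 1


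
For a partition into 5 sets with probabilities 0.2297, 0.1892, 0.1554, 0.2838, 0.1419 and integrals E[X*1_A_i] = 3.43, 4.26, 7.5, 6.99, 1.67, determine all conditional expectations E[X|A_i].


For each cell A_i: E[X|A_i] = E[X*1_A_i] / P(A_i)
Step 1: E[X|A_1] = 3.43 / 0.2297 = 14.932521
Step 2: E[X|A_2] = 4.26 / 0.1892 = 22.515856
Step 3: E[X|A_3] = 7.5 / 0.1554 = 48.262548
Step 4: E[X|A_4] = 6.99 / 0.2838 = 24.630021
Step 5: E[X|A_5] = 1.67 / 0.1419 = 11.768851
Verification: E[X] = sum E[X*1_A_i] = 3.43 + 4.26 + 7.5 + 6.99 + 1.67 = 23.85


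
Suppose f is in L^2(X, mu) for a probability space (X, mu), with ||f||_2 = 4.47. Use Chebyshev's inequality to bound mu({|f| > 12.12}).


Chebyshev/Markov inequality: mu(|f| > eps) <= (||f||_p / eps)^p
Step 1: ||f||_2 / eps = 4.47 / 12.12 = 0.368812
Step 2: Raise to power p = 2:
  (0.368812)^2 = 0.136022
Step 3: Therefore mu(|f| > 12.12) <= 0.136022


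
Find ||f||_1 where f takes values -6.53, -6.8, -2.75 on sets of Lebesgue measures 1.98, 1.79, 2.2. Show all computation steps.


Step 1: Compute |f_i|^1 for each value:
  |-6.53|^1 = 6.53
  |-6.8|^1 = 6.8
  |-2.75|^1 = 2.75
Step 2: Multiply by measures and sum:
  6.53 * 1.98 = 12.9294
  6.8 * 1.79 = 12.172
  2.75 * 2.2 = 6.05
Sum = 12.9294 + 12.172 + 6.05 = 31.1514
Step 3: Take the p-th root:
||f||_1 = (31.1514)^(1/1) = 31.1514


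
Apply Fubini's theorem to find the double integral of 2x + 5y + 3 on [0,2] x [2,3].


By Fubini, integrate in x first, then y.
Step 1: Fix y, integrate over x in [0,2]:
  integral(2x + 5y + 3, x=0..2)
  = 2*(2^2 - 0^2)/2 + (5y + 3)*(2 - 0)
  = 4 + (5y + 3)*2
  = 4 + 10y + 6
  = 10 + 10y
Step 2: Integrate over y in [2,3]:
  integral(10 + 10y, y=2..3)
  = 10*1 + 10*(3^2 - 2^2)/2
  = 10 + 25
  = 35


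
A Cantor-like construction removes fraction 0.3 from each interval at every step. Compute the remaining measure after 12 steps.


Step 1: At each step, fraction remaining = 1 - 0.3 = 0.7
Step 2: After 12 steps, measure = (0.7)^12
Result = 0.013841


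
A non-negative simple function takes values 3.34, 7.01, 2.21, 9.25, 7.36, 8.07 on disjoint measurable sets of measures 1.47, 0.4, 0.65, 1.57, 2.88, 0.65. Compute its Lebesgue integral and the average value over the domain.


Step 1: Integral = sum(value_i * measure_i)
= 3.34*1.47 + 7.01*0.4 + 2.21*0.65 + 9.25*1.57 + 7.36*2.88 + 8.07*0.65
= 4.9098 + 2.804 + 1.4365 + 14.5225 + 21.1968 + 5.2455
= 50.1151
Step 2: Total measure of domain = 1.47 + 0.4 + 0.65 + 1.57 + 2.88 + 0.65 = 7.62
Step 3: Average value = 50.1151 / 7.62 = 6.576785


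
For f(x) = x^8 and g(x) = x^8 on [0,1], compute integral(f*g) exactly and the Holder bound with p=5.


Step 1: Exact integral of f*g = integral(x^16, 0, 1) = 1/17
     = 0.058824
Step 2: Holder bound with p=5, q=1.25:
  ||f||_p = (integral x^40 dx)^(1/5) = (1/41)^(1/5) = 0.475821
  ||g||_q = (integral x^10 dx)^(1/1.25) = (1/11)^(1/1.25) = 0.146854
Step 3: Holder bound = ||f||_p * ||g||_q = 0.475821 * 0.146854 = 0.069876
Verification: 0.058824 <= 0.069876 (Holder holds)


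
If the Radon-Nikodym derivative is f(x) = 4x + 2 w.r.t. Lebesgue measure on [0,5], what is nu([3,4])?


nu(A) = integral_A (dnu/dmu) dmu = integral_3^4 (4x + 2) dx
Step 1: Antiderivative F(x) = (4/2)x^2 + 2x
Step 2: F(4) = (4/2)*4^2 + 2*4 = 32 + 8 = 40
Step 3: F(3) = (4/2)*3^2 + 2*3 = 18 + 6 = 24
Step 4: nu([3,4]) = F(4) - F(3) = 40 - 24 = 16


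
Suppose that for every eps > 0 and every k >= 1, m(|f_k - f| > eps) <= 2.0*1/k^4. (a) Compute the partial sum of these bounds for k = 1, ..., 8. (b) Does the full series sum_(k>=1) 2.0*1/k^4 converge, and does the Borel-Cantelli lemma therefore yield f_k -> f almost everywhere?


Step 1: List the terms 2.0*1/k^4 for k = 1 to 8:
  k=1: 2
  k=2: 0.125
  k=3: 0.024691
  k=4: 0.007812
  k=5: 0.0032
  k=6: 0.001543
  k=7: 8.329863e-04
  k=8: 4.882812e-04
Step 2: Partial sum = 2 + 0.125 + 0.024691 + 0.007812 + 0.0032 + 0.001543 + 8.329863e-04 + 4.882812e-04
     = 2.163568
Step 3: The full series sum_(k>=1) 2.0*1/k^4 converges (p-series with p = 4 > 1; a constant multiple of a convergent series converges).
Step 4: Fix eps > 0. Since sum_k m(|f_k - f| > eps) < infinity, the Borel-Cantelli lemma gives
        m(limsup_k {|f_k - f| > eps}) = 0, i.e. for a.e. x, |f_k(x) - f(x)| <= eps for all large k.
        Applying this with eps = 1/j for j = 1, 2, ... and intersecting the countably many full-measure sets,
        for a.e. x we get limsup_k |f_k(x) - f(x)| <= 1/j for every j, hence f_k -> f almost everywhere.
Conclusion: series converges; Borel-Cantelli yields f_k -> f a.e.


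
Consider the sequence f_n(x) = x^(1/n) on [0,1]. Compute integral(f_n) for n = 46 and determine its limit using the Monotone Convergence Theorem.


At n = 46: f_46(x) = x^(1/46).
Step 1: integral(x^(1/46), 0, 1) = [x^(1/46+1) / (1/46+1)] from 0 to 1
     = 1 / (1/46 + 1) = 1 / ((46+1)/46) = 46/(46+1)
     = 46/47 = 0.978723
Step 2: As n -> infinity, f_n(x) = x^(1/n) -> 1 for x in (0,1], and f_n is increasing in n.
By MCT, lim_n integral(f_n) = integral(lim_n f_n) = integral(1, 0, 1) = 1.
Step 3: Verify convergence: 46/47 = 0.978723 -> 1


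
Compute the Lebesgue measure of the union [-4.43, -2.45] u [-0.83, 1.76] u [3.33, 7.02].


For pairwise disjoint intervals, m(union) = sum of lengths.
= (-2.45 - -4.43) + (1.76 - -0.83) + (7.02 - 3.33)
= 1.98 + 2.59 + 3.69
= 8.26


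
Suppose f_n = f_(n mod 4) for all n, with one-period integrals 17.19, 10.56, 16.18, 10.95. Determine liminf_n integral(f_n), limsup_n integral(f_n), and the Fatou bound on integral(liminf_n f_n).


The sequence (integral(f_n)) is periodic with period 4, repeating the values 17.19, 10.56, 16.18, 10.95 indefinitely.
Step 1: For a periodic sequence, every tail (a_m, a_(m+1), ...) contains all 4 period values infinitely often.
Step 2: Hence inf of every tail = min of the period values = min(17.19, 10.56, 16.18, 10.95) = 10.56.
        liminf_n integral(f_n) = sup over m of (inf of tail from m) = 10.56.
Step 3: Similarly sup of every tail = max of the period values = 17.19.
        limsup_n integral(f_n) = 17.19.
Step 4: Fatou's lemma: integral(liminf_n f_n) <= liminf_n integral(f_n) = 10.56.
        So the integral of the pointwise liminf is at most 10.56.


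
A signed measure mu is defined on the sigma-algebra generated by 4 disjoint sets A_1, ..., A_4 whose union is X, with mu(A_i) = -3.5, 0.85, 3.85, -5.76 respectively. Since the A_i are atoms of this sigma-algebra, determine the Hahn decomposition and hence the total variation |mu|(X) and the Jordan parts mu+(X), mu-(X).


Step 1: Every measurable set is a union of atoms (the cells / points), so a Hahn decomposition is
  obtained by grouping atoms by sign: P = union of atoms with mu > 0, N = union of the remaining atoms.
  Atoms in P (indices): 2, 3;  atoms in N (indices): 1, 4
  Positive values: 0.85, 3.85
  Negative values: -3.5, -5.76
Step 2: mu+(X) = mu(P) = sum of positive atom values = 4.7
Step 3: mu-(X) = -mu(N) = sum of |negative atom values| = 9.26
Step 4: |mu|(X) = mu+(X) + mu-(X) = 4.7 + 9.26 = 13.96


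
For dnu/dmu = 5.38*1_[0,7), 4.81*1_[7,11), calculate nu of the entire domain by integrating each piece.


Integrate each piece of the Radon-Nikodym derivative:
Step 1: integral_0^7 5.38 dx = 5.38*(7-0) = 5.38*7 = 37.66
Step 2: integral_7^11 4.81 dx = 4.81*(11-7) = 4.81*4 = 19.24
Total: 37.66 + 19.24 = 56.9


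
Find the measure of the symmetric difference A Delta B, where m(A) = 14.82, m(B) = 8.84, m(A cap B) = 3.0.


m(A Delta B) = m(A) + m(B) - 2*m(A n B)
= 14.82 + 8.84 - 2*3.0
= 14.82 + 8.84 - 6
= 17.66


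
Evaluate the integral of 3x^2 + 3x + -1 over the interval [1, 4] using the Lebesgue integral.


The Lebesgue integral of a Riemann-integrable function agrees with the Riemann integral.
Antiderivative F(x) = (3/3)x^3 + (3/2)x^2 + -1x
F(4) = (3/3)*4^3 + (3/2)*4^2 + -1*4
     = (3/3)*64 + (3/2)*16 + -1*4
     = 64 + 24 + -4
     = 84
F(1) = 1.5
Integral = F(4) - F(1) = 84 - 1.5 = 82.5


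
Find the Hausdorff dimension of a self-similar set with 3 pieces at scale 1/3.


For a self-similar set with N copies scaled by 1/r:
dim_H = log(N)/log(r) = log(3)/log(3)
= 1.098612/1.098612
= 1


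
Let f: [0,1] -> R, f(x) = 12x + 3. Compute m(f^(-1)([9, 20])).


f^(-1)([9, 20]) = {x : 9 <= 12x + 3 <= 20}
Solving: (9 - 3)/12 <= x <= (20 - 3)/12
= [0.5, 1.416667]
Intersecting with [0,1]: [0.5, 1]
Measure = 1 - 0.5 = 0.5


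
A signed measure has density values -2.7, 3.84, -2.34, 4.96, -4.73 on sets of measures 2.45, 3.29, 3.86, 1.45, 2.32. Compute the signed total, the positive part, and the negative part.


Step 1: Compute signed measure on each set:
  Set 1: -2.7 * 2.45 = -6.615
  Set 2: 3.84 * 3.29 = 12.6336
  Set 3: -2.34 * 3.86 = -9.0324
  Set 4: 4.96 * 1.45 = 7.192
  Set 5: -4.73 * 2.32 = -10.9736
Step 2: Total signed measure = (-6.615) + (12.6336) + (-9.0324) + (7.192) + (-10.9736)
     = -6.7954
Step 3: Positive part mu+(X) = sum of positive contributions = 19.8256
Step 4: Negative part mu-(X) = |sum of negative contributions| = 26.621


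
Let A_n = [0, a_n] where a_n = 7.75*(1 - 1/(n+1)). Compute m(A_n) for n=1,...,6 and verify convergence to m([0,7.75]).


By continuity of measure from below: if A_n increases to A, then m(A_n) -> m(A).
Here A = [0, 7.75], so m(A) = 7.75
Step 1: a_1 = 7.75*(1 - 1/2) = 3.875, m(A_1) = 3.875
Step 2: a_2 = 7.75*(1 - 1/3) = 5.1667, m(A_2) = 5.1667
Step 3: a_3 = 7.75*(1 - 1/4) = 5.8125, m(A_3) = 5.8125
Step 4: a_4 = 7.75*(1 - 1/5) = 6.2, m(A_4) = 6.2
Step 5: a_5 = 7.75*(1 - 1/6) = 6.4583, m(A_5) = 6.4583
Step 6: a_6 = 7.75*(1 - 1/7) = 6.6429, m(A_6) = 6.6429
Limit: m(A_n) -> m([0,7.75]) = 7.75


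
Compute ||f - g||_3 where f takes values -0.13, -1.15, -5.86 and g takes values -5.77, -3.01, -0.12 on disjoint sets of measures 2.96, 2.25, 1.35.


Step 1: Compute differences f_i - g_i:
  -0.13 - -5.77 = 5.64
  -1.15 - -3.01 = 1.86
  -5.86 - -0.12 = -5.74
Step 2: Compute |diff|^3 * measure for each set:
  |5.64|^3 * 2.96 = 179.406144 * 2.96 = 531.042186
  |1.86|^3 * 2.25 = 6.434856 * 2.25 = 14.478426
  |-5.74|^3 * 1.35 = 189.119224 * 1.35 = 255.310952
Step 3: Sum = 800.831565
Step 4: ||f-g||_3 = (800.831565)^(1/3) = 9.286393


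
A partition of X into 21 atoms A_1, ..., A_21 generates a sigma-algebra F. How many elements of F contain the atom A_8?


Each element of F is a union of some subset S of the 21 atoms.
The element contains A_8 iff A_8 is in S.
So we count subsets S of {A_1,...,A_21} with A_8 in S: choose freely among the other 20 atoms.
Count = 2^(21-1) = 2^20 = 1048576.


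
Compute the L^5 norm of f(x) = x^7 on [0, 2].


Step 1: ||f||_5 = (integral_0^2 |x^7|^5 dx)^(1/5)
     = (integral_0^2 x^35 dx)^(1/5)
Step 2: integral_0^2 x^35 dx = [x^36/(36)] from 0 to 2 = 2^36/36
     = 68719476736/36 = 1.908874e+09
Step 3: ||f||_5 = (1.908874e+09)^(1/5) = 71.805129


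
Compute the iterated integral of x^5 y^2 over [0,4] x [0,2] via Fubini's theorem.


By Fubini's theorem, the double integral factors as a product of single integrals:
Step 1: integral_0^4 x^5 dx = [x^6/6] from 0 to 4
     = 4^6/6 = 682.666667
Step 2: integral_0^2 y^2 dy = [y^3/3] from 0 to 2
     = 2^3/3 = 2.666667
Step 3: Double integral = 682.666667 * 2.666667 = 1820.444444


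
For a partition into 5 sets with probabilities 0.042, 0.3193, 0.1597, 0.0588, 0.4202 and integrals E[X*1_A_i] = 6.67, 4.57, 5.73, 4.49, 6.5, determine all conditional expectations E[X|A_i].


For each cell A_i: E[X|A_i] = E[X*1_A_i] / P(A_i)
Step 1: E[X|A_1] = 6.67 / 0.042 = 158.809524
Step 2: E[X|A_2] = 4.57 / 0.3193 = 14.312559
Step 3: E[X|A_3] = 5.73 / 0.1597 = 35.879775
Step 4: E[X|A_4] = 4.49 / 0.0588 = 76.360544
Step 5: E[X|A_5] = 6.5 / 0.4202 = 15.468824
Verification: E[X] = sum E[X*1_A_i] = 6.67 + 4.57 + 5.73 + 4.49 + 6.5 = 27.96


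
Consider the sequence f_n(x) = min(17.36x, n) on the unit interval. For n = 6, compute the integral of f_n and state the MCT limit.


f(x) = 17.36x on [0,1]; f_n(x) = min(17.36x, n). At n = 6:
Step 1: f(x) reaches 6 at x = 6/17.36 = 0.345622
Step 2: integral(f_6) = integral(17.36x, 0, 0.345622) + integral(6, 0.345622, 1)
       = 17.36*0.345622^2/2 + 6*(1 - 0.345622)
       = 1.036866 + 3.926267
       = 4.963134
Step 3: As n -> infinity, f_n increases to f, so by MCT integral(f_n) -> integral(f) = 17.36/2 = 8.68.
Convergence: integral(f_6) = 4.963134 -> 8.68 as n -> infinity


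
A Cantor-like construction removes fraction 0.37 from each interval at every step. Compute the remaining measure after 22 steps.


Step 1: At each step, fraction remaining = 1 - 0.37 = 0.63
Step 2: After 22 steps, measure = (0.63)^22
Result = 3.850278e-05


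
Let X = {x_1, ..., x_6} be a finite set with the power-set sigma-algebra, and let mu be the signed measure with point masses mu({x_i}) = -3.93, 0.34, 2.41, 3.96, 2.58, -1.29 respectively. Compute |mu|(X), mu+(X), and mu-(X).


Step 1: Every measurable set is a union of atoms (the cells / points), so a Hahn decomposition is
  obtained by grouping atoms by sign: P = union of atoms with mu > 0, N = union of the remaining atoms.
  Atoms in P (indices): 2, 3, 4, 5;  atoms in N (indices): 1, 6
  Positive values: 0.34, 2.41, 3.96, 2.58
  Negative values: -3.93, -1.29
Step 2: mu+(X) = mu(P) = sum of positive atom values = 9.29
Step 3: mu-(X) = -mu(N) = sum of |negative atom values| = 5.22
Step 4: |mu|(X) = mu+(X) + mu-(X) = 9.29 + 5.22 = 14.51


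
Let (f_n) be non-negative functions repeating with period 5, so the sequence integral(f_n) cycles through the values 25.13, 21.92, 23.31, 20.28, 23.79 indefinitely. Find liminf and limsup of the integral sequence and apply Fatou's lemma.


The sequence (integral(f_n)) is periodic with period 5, repeating the values 25.13, 21.92, 23.31, 20.28, 23.79 indefinitely.
Step 1: For a periodic sequence, every tail (a_m, a_(m+1), ...) contains all 5 period values infinitely often.
Step 2: Hence inf of every tail = min of the period values = min(25.13, 21.92, 23.31, 20.28, 23.79) = 20.28.
        liminf_n integral(f_n) = sup over m of (inf of tail from m) = 20.28.
Step 3: Similarly sup of every tail = max of the period values = 25.13.
        limsup_n integral(f_n) = 25.13.
Step 4: Fatou's lemma: integral(liminf_n f_n) <= liminf_n integral(f_n) = 20.28.
        So the integral of the pointwise liminf is at most 20.28.


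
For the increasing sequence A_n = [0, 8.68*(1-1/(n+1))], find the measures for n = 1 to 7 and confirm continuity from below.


By continuity of measure from below: if A_n increases to A, then m(A_n) -> m(A).
Here A = [0, 8.68], so m(A) = 8.68
Step 1: a_1 = 8.68*(1 - 1/2) = 4.34, m(A_1) = 4.34
Step 2: a_2 = 8.68*(1 - 1/3) = 5.7867, m(A_2) = 5.7867
Step 3: a_3 = 8.68*(1 - 1/4) = 6.51, m(A_3) = 6.51
Step 4: a_4 = 8.68*(1 - 1/5) = 6.944, m(A_4) = 6.944
Step 5: a_5 = 8.68*(1 - 1/6) = 7.2333, m(A_5) = 7.2333
Step 6: a_6 = 8.68*(1 - 1/7) = 7.44, m(A_6) = 7.44
Step 7: a_7 = 8.68*(1 - 1/8) = 7.595, m(A_7) = 7.595
Limit: m(A_n) -> m([0,8.68]) = 8.68


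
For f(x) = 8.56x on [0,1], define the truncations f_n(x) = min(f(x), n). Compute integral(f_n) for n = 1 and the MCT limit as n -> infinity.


f(x) = 8.56x on [0,1]; f_n(x) = min(8.56x, n). At n = 1:
Step 1: f(x) reaches 1 at x = 1/8.56 = 0.116822
Step 2: integral(f_1) = integral(8.56x, 0, 0.116822) + integral(1, 0.116822, 1)
       = 8.56*0.116822^2/2 + 1*(1 - 0.116822)
       = 0.058411 + 0.883178
       = 0.941589
Step 3: As n -> infinity, f_n increases to f, so by MCT integral(f_n) -> integral(f) = 8.56/2 = 4.28.
Convergence: integral(f_1) = 0.941589 -> 4.28 as n -> infinity


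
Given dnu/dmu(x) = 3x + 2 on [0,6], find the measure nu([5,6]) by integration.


nu(A) = integral_A (dnu/dmu) dmu = integral_5^6 (3x + 2) dx
Step 1: Antiderivative F(x) = (3/2)x^2 + 2x
Step 2: F(6) = (3/2)*6^2 + 2*6 = 54 + 12 = 66
Step 3: F(5) = (3/2)*5^2 + 2*5 = 37.5 + 10 = 47.5
Step 4: nu([5,6]) = F(6) - F(5) = 66 - 47.5 = 18.5


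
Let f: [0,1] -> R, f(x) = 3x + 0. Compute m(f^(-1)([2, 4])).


f^(-1)([2, 4]) = {x : 2 <= 3x + 0 <= 4}
Solving: (2 - 0)/3 <= x <= (4 - 0)/3
= [0.666667, 1.333333]
Intersecting with [0,1]: [0.666667, 1]
Measure = 1 - 0.666667 = 0.333333


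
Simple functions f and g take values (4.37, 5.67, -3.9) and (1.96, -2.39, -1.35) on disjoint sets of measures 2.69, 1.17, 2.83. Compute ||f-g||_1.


Step 1: Compute differences f_i - g_i:
  4.37 - 1.96 = 2.41
  5.67 - -2.39 = 8.06
  -3.9 - -1.35 = -2.55
Step 2: Compute |diff|^1 * measure for each set:
  |2.41|^1 * 2.69 = 2.41 * 2.69 = 6.4829
  |8.06|^1 * 1.17 = 8.06 * 1.17 = 9.4302
  |-2.55|^1 * 2.83 = 2.55 * 2.83 = 7.2165
Step 3: Sum = 23.1296
Step 4: ||f-g||_1 = (23.1296)^(1/1) = 23.1296


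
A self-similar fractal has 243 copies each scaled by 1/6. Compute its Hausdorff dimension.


For a self-similar set with N copies scaled by 1/r:
dim_H = log(N)/log(r) = log(243)/log(6)
= 5.493061/1.791759
= 3.065736


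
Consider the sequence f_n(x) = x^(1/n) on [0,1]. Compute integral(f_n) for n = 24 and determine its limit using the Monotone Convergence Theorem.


At n = 24: f_24(x) = x^(1/24).
Step 1: integral(x^(1/24), 0, 1) = [x^(1/24+1) / (1/24+1)] from 0 to 1
     = 1 / (1/24 + 1) = 1 / ((24+1)/24) = 24/(24+1)
     = 24/25 = 0.96
Step 2: As n -> infinity, f_n(x) = x^(1/n) -> 1 for x in (0,1], and f_n is increasing in n.
By MCT, lim_n integral(f_n) = integral(lim_n f_n) = integral(1, 0, 1) = 1.
Step 3: Verify convergence: 24/25 = 0.96 -> 1


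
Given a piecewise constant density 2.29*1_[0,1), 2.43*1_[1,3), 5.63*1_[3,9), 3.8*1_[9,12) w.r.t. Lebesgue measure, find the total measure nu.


Integrate each piece of the Radon-Nikodym derivative:
Step 1: integral_0^1 2.29 dx = 2.29*(1-0) = 2.29*1 = 2.29
Step 2: integral_1^3 2.43 dx = 2.43*(3-1) = 2.43*2 = 4.86
Step 3: integral_3^9 5.63 dx = 5.63*(9-3) = 5.63*6 = 33.78
Step 4: integral_9^12 3.8 dx = 3.8*(12-9) = 3.8*3 = 11.4
Total: 2.29 + 4.86 + 33.78 + 11.4 = 52.33


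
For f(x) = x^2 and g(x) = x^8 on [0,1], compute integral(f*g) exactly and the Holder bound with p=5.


Step 1: Exact integral of f*g = integral(x^10, 0, 1) = 1/11
     = 0.090909
Step 2: Holder bound with p=5, q=1.25:
  ||f||_p = (integral x^10 dx)^(1/5) = (1/11)^(1/5) = 0.619044
  ||g||_q = (integral x^10 dx)^(1/1.25) = (1/11)^(1/1.25) = 0.146854
Step 3: Holder bound = ||f||_p * ||g||_q = 0.619044 * 0.146854 = 0.090909
Verification: 0.090909 <= 0.090909 (Holder holds)


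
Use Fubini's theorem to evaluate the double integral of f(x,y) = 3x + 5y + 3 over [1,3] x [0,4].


By Fubini, integrate in x first, then y.
Step 1: Fix y, integrate over x in [1,3]:
  integral(3x + 5y + 3, x=1..3)
  = 3*(3^2 - 1^2)/2 + (5y + 3)*(3 - 1)
  = 12 + (5y + 3)*2
  = 12 + 10y + 6
  = 18 + 10y
Step 2: Integrate over y in [0,4]:
  integral(18 + 10y, y=0..4)
  = 18*4 + 10*(4^2 - 0^2)/2
  = 72 + 80
  = 152


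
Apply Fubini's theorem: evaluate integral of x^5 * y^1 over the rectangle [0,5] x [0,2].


By Fubini's theorem, the double integral factors as a product of single integrals:
Step 1: integral_0^5 x^5 dx = [x^6/6] from 0 to 5
     = 5^6/6 = 2604.166667
Step 2: integral_0^2 y^1 dy = [y^2/2] from 0 to 2
     = 2^2/2 = 2
Step 3: Double integral = 2604.166667 * 2 = 5208.333333


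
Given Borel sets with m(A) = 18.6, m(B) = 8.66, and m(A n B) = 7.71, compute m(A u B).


By inclusion-exclusion: m(A u B) = m(A) + m(B) - m(A n B)
= 18.6 + 8.66 - 7.71
= 19.55


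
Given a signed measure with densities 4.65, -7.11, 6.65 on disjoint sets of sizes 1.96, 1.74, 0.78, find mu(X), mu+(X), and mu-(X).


Step 1: Compute signed measure on each set:
  Set 1: 4.65 * 1.96 = 9.114
  Set 2: -7.11 * 1.74 = -12.3714
  Set 3: 6.65 * 0.78 = 5.187
Step 2: Total signed measure = (9.114) + (-12.3714) + (5.187)
     = 1.9296
Step 3: Positive part mu+(X) = sum of positive contributions = 14.301
Step 4: Negative part mu-(X) = |sum of negative contributions| = 12.3714


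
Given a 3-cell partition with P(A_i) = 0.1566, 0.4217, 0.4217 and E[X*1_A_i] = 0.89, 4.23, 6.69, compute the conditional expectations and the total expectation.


For each cell A_i: E[X|A_i] = E[X*1_A_i] / P(A_i)
Step 1: E[X|A_1] = 0.89 / 0.1566 = 5.683269
Step 2: E[X|A_2] = 4.23 / 0.4217 = 10.030828
Step 3: E[X|A_3] = 6.69 / 0.4217 = 15.864359
Verification: E[X] = sum E[X*1_A_i] = 0.89 + 4.23 + 6.69 = 11.81


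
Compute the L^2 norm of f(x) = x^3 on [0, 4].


Step 1: ||f||_2 = (integral_0^4 |x^3|^2 dx)^(1/2)
     = (integral_0^4 x^6 dx)^(1/2)
Step 2: integral_0^4 x^6 dx = [x^7/(7)] from 0 to 4 = 4^7/7
     = 16384/7 = 2340.571429
Step 3: ||f||_2 = (2340.571429)^(1/2) = 48.379453


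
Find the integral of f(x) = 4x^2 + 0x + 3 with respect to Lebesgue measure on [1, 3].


The Lebesgue integral of a Riemann-integrable function agrees with the Riemann integral.
Antiderivative F(x) = (4/3)x^3 + (0/2)x^2 + 3x
F(3) = (4/3)*3^3 + (0/2)*3^2 + 3*3
     = (4/3)*27 + (0/2)*9 + 3*3
     = 36 + 0.0 + 9
     = 45
F(1) = 4.333333
Integral = F(3) - F(1) = 45 - 4.333333 = 40.666667


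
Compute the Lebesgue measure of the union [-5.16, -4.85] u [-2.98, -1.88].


For pairwise disjoint intervals, m(union) = sum of lengths.
= (-4.85 - -5.16) + (-1.88 - -2.98)
= 0.31 + 1.1
= 1.41


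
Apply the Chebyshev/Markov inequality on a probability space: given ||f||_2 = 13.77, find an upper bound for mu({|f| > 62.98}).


Chebyshev/Markov inequality: mu(|f| > eps) <= (||f||_p / eps)^p
Step 1: ||f||_2 / eps = 13.77 / 62.98 = 0.218641
Step 2: Raise to power p = 2:
  (0.218641)^2 = 0.047804
Step 3: Therefore mu(|f| > 62.98) <= 0.047804


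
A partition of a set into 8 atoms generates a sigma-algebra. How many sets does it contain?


Each element of the sigma-algebra is a union of some subset of the 8 atoms.
The number of such subsets is 2^8 = 256.


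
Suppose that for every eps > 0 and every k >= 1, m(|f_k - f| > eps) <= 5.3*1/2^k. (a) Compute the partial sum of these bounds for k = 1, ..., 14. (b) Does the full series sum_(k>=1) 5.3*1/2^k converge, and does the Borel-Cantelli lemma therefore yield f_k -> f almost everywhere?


Step 1: List the terms 5.3*1/2^k for k = 1 to 14:
  k=1: 2.65
  k=2: 1.325
  k=3: 0.6625
  k=4: 0.33125
  k=5: 0.165625
  k=6: 0.082812
  k=7: 0.041406
  k=8: 0.020703
  k=9: 0.010352
  k=10: 0.005176
  k=11: 0.002588
  k=12: 0.001294
  k=13: 6.469727e-04
  k=14: 3.234863e-04
Step 2: Partial sum = 2.65 + 1.325 + 0.6625 + 0.33125 + 0.165625 + 0.082812 + 0.041406 + 0.020703 + 0.010352 + 0.005176 + 0.002588 + 0.001294 + 6.469727e-04 + 3.234863e-04
     = 5.299677
Step 3: The full series sum_(k>=1) 5.3*1/2^k converges (geometric series with ratio 1/2 < 1; a constant multiple of a convergent series converges).
Step 4: Fix eps > 0. Since sum_k m(|f_k - f| > eps) < infinity, the Borel-Cantelli lemma gives
        m(limsup_k {|f_k - f| > eps}) = 0, i.e. for a.e. x, |f_k(x) - f(x)| <= eps for all large k.
        Applying this with eps = 1/j for j = 1, 2, ... and intersecting the countably many full-measure sets,
        for a.e. x we get limsup_k |f_k(x) - f(x)| <= 1/j for every j, hence f_k -> f almost everywhere.
Conclusion: series converges; Borel-Cantelli yields f_k -> f a.e.


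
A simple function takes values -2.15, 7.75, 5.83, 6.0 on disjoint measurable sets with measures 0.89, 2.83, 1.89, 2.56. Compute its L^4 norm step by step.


Step 1: Compute |f_i|^4 for each value:
  |-2.15|^4 = 21.367506
  |7.75|^4 = 3607.503906
  |5.83|^4 = 1155.245323
  |6.0|^4 = 1296
Step 2: Multiply by measures and sum:
  21.367506 * 0.89 = 19.017081
  3607.503906 * 2.83 = 10209.236055
  1155.245323 * 1.89 = 2183.413661
  1296 * 2.56 = 3317.76
Sum = 19.017081 + 10209.236055 + 2183.413661 + 3317.76 = 15729.426796
Step 3: Take the p-th root:
||f||_4 = (15729.426796)^(1/4) = 11.198974


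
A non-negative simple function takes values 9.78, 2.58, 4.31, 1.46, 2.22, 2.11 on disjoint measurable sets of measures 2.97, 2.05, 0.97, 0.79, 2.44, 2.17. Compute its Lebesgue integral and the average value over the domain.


Step 1: Integral = sum(value_i * measure_i)
= 9.78*2.97 + 2.58*2.05 + 4.31*0.97 + 1.46*0.79 + 2.22*2.44 + 2.11*2.17
= 29.0466 + 5.289 + 4.1807 + 1.1534 + 5.4168 + 4.5787
= 49.6652
Step 2: Total measure of domain = 2.97 + 2.05 + 0.97 + 0.79 + 2.44 + 2.17 = 11.39
Step 3: Average value = 49.6652 / 11.39 = 4.360421


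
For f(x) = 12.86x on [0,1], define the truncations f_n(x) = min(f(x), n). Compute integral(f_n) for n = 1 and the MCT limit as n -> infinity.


f(x) = 12.86x on [0,1]; f_n(x) = min(12.86x, n). At n = 1:
Step 1: f(x) reaches 1 at x = 1/12.86 = 0.07776
Step 2: integral(f_1) = integral(12.86x, 0, 0.07776) + integral(1, 0.07776, 1)
       = 12.86*0.07776^2/2 + 1*(1 - 0.07776)
       = 0.03888 + 0.92224
       = 0.96112
Step 3: As n -> infinity, f_n increases to f, so by MCT integral(f_n) -> integral(f) = 12.86/2 = 6.43.
Convergence: integral(f_1) = 0.96112 -> 6.43 as n -> infinity


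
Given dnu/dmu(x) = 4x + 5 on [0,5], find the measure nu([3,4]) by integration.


nu(A) = integral_A (dnu/dmu) dmu = integral_3^4 (4x + 5) dx
Step 1: Antiderivative F(x) = (4/2)x^2 + 5x
Step 2: F(4) = (4/2)*4^2 + 5*4 = 32 + 20 = 52
Step 3: F(3) = (4/2)*3^2 + 5*3 = 18 + 15 = 33
Step 4: nu([3,4]) = F(4) - F(3) = 52 - 33 = 19


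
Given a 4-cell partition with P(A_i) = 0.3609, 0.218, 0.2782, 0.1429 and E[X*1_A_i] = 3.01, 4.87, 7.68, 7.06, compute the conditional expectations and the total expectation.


For each cell A_i: E[X|A_i] = E[X*1_A_i] / P(A_i)
Step 1: E[X|A_1] = 3.01 / 0.3609 = 8.34026
Step 2: E[X|A_2] = 4.87 / 0.218 = 22.33945
Step 3: E[X|A_3] = 7.68 / 0.2782 = 27.606039
Step 4: E[X|A_4] = 7.06 / 0.1429 = 49.405178
Verification: E[X] = sum E[X*1_A_i] = 3.01 + 4.87 + 7.68 + 7.06 = 22.62


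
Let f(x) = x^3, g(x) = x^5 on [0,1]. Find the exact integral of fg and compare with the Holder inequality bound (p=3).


Step 1: Exact integral of f*g = integral(x^8, 0, 1) = 1/9
     = 0.111111
Step 2: Holder bound with p=3, q=1.5:
  ||f||_p = (integral x^9 dx)^(1/3) = (1/10)^(1/3) = 0.464159
  ||g||_q = (integral x^7.5 dx)^(1/1.5) = (1/8.5)^(1/1.5) = 0.240097
Step 3: Holder bound = ||f||_p * ||g||_q = 0.464159 * 0.240097 = 0.111443
Verification: 0.111111 <= 0.111443 (Holder holds)


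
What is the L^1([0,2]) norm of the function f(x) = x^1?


Step 1: ||f||_1 = (integral_0^2 |x^1|^1 dx)^(1/1)
     = (integral_0^2 x^1 dx)^(1/1)
Step 2: integral_0^2 x^1 dx = [x^2/(2)] from 0 to 2 = 2^2/2
     = 4/2 = 2
Step 3: ||f||_1 = (2)^(1/1) = 2


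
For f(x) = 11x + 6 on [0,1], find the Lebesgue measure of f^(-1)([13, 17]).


f^(-1)([13, 17]) = {x : 13 <= 11x + 6 <= 17}
Solving: (13 - 6)/11 <= x <= (17 - 6)/11
= [0.636364, 1]
Intersecting with [0,1]: [0.636364, 1]
Measure = 1 - 0.636364 = 0.363636


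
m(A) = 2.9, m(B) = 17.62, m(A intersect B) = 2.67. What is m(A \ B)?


m(A \ B) = m(A) - m(A n B)
= 2.9 - 2.67
= 0.23


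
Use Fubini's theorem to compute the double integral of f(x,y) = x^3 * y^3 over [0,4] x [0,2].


By Fubini's theorem, the double integral factors as a product of single integrals:
Step 1: integral_0^4 x^3 dx = [x^4/4] from 0 to 4
     = 4^4/4 = 64
Step 2: integral_0^2 y^3 dy = [y^4/4] from 0 to 2
     = 2^4/4 = 4
Step 3: Double integral = 64 * 4 = 256


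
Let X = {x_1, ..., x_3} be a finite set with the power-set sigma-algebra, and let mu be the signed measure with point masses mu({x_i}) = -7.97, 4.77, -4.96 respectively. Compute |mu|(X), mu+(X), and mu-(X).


Step 1: Every measurable set is a union of atoms (the cells / points), so a Hahn decomposition is
  obtained by grouping atoms by sign: P = union of atoms with mu > 0, N = union of the remaining atoms.
  Atoms in P (indices): 2;  atoms in N (indices): 1, 3
  Positive values: 4.77
  Negative values: -7.97, -4.96
Step 2: mu+(X) = mu(P) = sum of positive atom values = 4.77
Step 3: mu-(X) = -mu(N) = sum of |negative atom values| = 12.93
Step 4: |mu|(X) = mu+(X) + mu-(X) = 4.77 + 12.93 = 17.7


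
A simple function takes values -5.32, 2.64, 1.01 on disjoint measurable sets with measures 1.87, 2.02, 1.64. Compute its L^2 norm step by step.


Step 1: Compute |f_i|^2 for each value:
  |-5.32|^2 = 28.3024
  |2.64|^2 = 6.9696
  |1.01|^2 = 1.0201
Step 2: Multiply by measures and sum:
  28.3024 * 1.87 = 52.925488
  6.9696 * 2.02 = 14.078592
  1.0201 * 1.64 = 1.672964
Sum = 52.925488 + 14.078592 + 1.672964 = 68.677044
Step 3: Take the p-th root:
||f||_2 = (68.677044)^(1/2) = 8.287161


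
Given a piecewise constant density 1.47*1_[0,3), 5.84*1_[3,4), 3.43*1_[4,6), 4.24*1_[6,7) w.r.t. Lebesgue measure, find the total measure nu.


Integrate each piece of the Radon-Nikodym derivative:
Step 1: integral_0^3 1.47 dx = 1.47*(3-0) = 1.47*3 = 4.41
Step 2: integral_3^4 5.84 dx = 5.84*(4-3) = 5.84*1 = 5.84
Step 3: integral_4^6 3.43 dx = 3.43*(6-4) = 3.43*2 = 6.86
Step 4: integral_6^7 4.24 dx = 4.24*(7-6) = 4.24*1 = 4.24
Total: 4.41 + 5.84 + 6.86 + 4.24 = 21.35


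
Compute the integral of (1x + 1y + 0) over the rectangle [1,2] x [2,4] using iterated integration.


By Fubini, integrate in x first, then y.
Step 1: Fix y, integrate over x in [1,2]:
  integral(1x + 1y + 0, x=1..2)
  = 1*(2^2 - 1^2)/2 + (1y + 0)*(2 - 1)
  = 1.5 + (1y + 0)*1
  = 1.5 + 1y + 0
  = 1.5 + 1y
Step 2: Integrate over y in [2,4]:
  integral(1.5 + 1y, y=2..4)
  = 1.5*2 + 1*(4^2 - 2^2)/2
  = 3 + 6
  = 9


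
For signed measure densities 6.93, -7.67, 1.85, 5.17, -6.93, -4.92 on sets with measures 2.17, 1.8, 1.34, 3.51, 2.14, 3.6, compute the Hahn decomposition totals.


Step 1: Compute signed measure on each set:
  Set 1: 6.93 * 2.17 = 15.0381
  Set 2: -7.67 * 1.8 = -13.806
  Set 3: 1.85 * 1.34 = 2.479
  Set 4: 5.17 * 3.51 = 18.1467
  Set 5: -6.93 * 2.14 = -14.8302
  Set 6: -4.92 * 3.6 = -17.712
Step 2: Total signed measure = (15.0381) + (-13.806) + (2.479) + (18.1467) + (-14.8302) + (-17.712)
     = -10.6844
Step 3: Positive part mu+(X) = sum of positive contributions = 35.6638
Step 4: Negative part mu-(X) = |sum of negative contributions| = 46.3482


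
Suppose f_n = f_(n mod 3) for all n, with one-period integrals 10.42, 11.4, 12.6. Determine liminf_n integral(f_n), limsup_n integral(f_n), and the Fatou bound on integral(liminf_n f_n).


The sequence (integral(f_n)) is periodic with period 3, repeating the values 10.42, 11.4, 12.6 indefinitely.
Step 1: For a periodic sequence, every tail (a_m, a_(m+1), ...) contains all 3 period values infinitely often.
Step 2: Hence inf of every tail = min of the period values = min(10.42, 11.4, 12.6) = 10.42.
        liminf_n integral(f_n) = sup over m of (inf of tail from m) = 10.42.
Step 3: Similarly sup of every tail = max of the period values = 12.6.
        limsup_n integral(f_n) = 12.6.
Step 4: Fatou's lemma: integral(liminf_n f_n) <= liminf_n integral(f_n) = 10.42.
        So the integral of the pointwise liminf is at most 10.42.


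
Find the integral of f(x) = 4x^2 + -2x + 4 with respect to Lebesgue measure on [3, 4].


The Lebesgue integral of a Riemann-integrable function agrees with the Riemann integral.
Antiderivative F(x) = (4/3)x^3 + (-2/2)x^2 + 4x
F(4) = (4/3)*4^3 + (-2/2)*4^2 + 4*4
     = (4/3)*64 + (-2/2)*16 + 4*4
     = 85.333333 + -16 + 16
     = 85.333333
F(3) = 39
Integral = F(4) - F(3) = 85.333333 - 39 = 46.333333


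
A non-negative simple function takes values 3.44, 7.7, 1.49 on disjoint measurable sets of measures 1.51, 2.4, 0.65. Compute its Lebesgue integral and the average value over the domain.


Step 1: Integral = sum(value_i * measure_i)
= 3.44*1.51 + 7.7*2.4 + 1.49*0.65
= 5.1944 + 18.48 + 0.9685
= 24.6429
Step 2: Total measure of domain = 1.51 + 2.4 + 0.65 = 4.56
Step 3: Average value = 24.6429 / 4.56 = 5.404145


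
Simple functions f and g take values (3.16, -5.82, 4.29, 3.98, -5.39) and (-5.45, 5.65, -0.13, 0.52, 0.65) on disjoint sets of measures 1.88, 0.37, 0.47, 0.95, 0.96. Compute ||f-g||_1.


Step 1: Compute differences f_i - g_i:
  3.16 - -5.45 = 8.61
  -5.82 - 5.65 = -11.47
  4.29 - -0.13 = 4.42
  3.98 - 0.52 = 3.46
  -5.39 - 0.65 = -6.04
Step 2: Compute |diff|^1 * measure for each set:
  |8.61|^1 * 1.88 = 8.61 * 1.88 = 16.1868
  |-11.47|^1 * 0.37 = 11.47 * 0.37 = 4.2439
  |4.42|^1 * 0.47 = 4.42 * 0.47 = 2.0774
  |3.46|^1 * 0.95 = 3.46 * 0.95 = 3.287
  |-6.04|^1 * 0.96 = 6.04 * 0.96 = 5.7984
Step 3: Sum = 31.5935
Step 4: ||f-g||_1 = (31.5935)^(1/1) = 31.5935


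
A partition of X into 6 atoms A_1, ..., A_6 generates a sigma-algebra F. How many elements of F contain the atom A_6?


Each element of F is a union of some subset S of the 6 atoms.
The element contains A_6 iff A_6 is in S.
So we count subsets S of {A_1,...,A_6} with A_6 in S: choose freely among the other 5 atoms.
Count = 2^(6-1) = 2^5 = 32.


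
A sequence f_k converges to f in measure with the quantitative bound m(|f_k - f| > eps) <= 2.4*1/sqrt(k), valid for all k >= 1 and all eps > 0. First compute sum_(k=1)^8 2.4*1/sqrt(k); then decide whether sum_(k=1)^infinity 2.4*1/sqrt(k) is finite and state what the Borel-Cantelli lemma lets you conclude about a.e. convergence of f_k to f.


Step 1: List the terms 2.4*1/sqrt(k) for k = 1 to 8:
  k=1: 2.4
  k=2: 1.697056
  k=3: 1.385641
  k=4: 1.2
  k=5: 1.073313
  k=6: 0.979796
  k=7: 0.907115
  k=8: 0.848528
Step 2: Partial sum = 2.4 + 1.697056 + 1.385641 + 1.2 + 1.073313 + 0.979796 + 0.907115 + 0.848528
     = 10.491448
Step 3: The full series sum_(k>=1) 2.4*1/sqrt(k) diverges (p-series with p = 1/2 <= 1; a nonzero constant multiple of a divergent series diverges).
Step 4: The (first) Borel-Cantelli lemma requires a summable sequence of measures, so it does not apply here;
        from this bound alone no conclusion about a.e. convergence can be drawn (convergence in measure still
        gives an a.e.-convergent subsequence, but not a.e. convergence of the whole sequence).
Conclusion: series diverges; Borel-Cantelli is inconclusive about a.e. convergence of f_k.


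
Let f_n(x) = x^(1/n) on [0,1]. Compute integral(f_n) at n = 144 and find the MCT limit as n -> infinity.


At n = 144: f_144(x) = x^(1/144).
Step 1: integral(x^(1/144), 0, 1) = [x^(1/144+1) / (1/144+1)] from 0 to 1
     = 1 / (1/144 + 1) = 1 / ((144+1)/144) = 144/(144+1)
     = 144/145 = 0.993103
Step 2: As n -> infinity, f_n(x) = x^(1/n) -> 1 for x in (0,1], and f_n is increasing in n.
By MCT, lim_n integral(f_n) = integral(lim_n f_n) = integral(1, 0, 1) = 1.
Step 3: Verify convergence: 144/145 = 0.993103 -> 1


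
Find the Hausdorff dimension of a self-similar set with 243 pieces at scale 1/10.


For a self-similar set with N copies scaled by 1/r:
dim_H = log(N)/log(r) = log(243)/log(10)
= 5.493061/2.302585
= 2.385606


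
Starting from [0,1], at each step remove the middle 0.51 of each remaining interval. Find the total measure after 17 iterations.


Step 1: At each step, fraction remaining = 1 - 0.51 = 0.49
Step 2: After 17 steps, measure = (0.49)^17
Result = 5.411696e-06


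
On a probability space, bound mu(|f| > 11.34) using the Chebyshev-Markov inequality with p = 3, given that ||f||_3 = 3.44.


Chebyshev/Markov inequality: mu(|f| > eps) <= (||f||_p / eps)^p
Step 1: ||f||_3 / eps = 3.44 / 11.34 = 0.303351
Step 2: Raise to power p = 3:
  (0.303351)^3 = 0.027915
Step 3: Therefore mu(|f| > 11.34) <= 0.027915


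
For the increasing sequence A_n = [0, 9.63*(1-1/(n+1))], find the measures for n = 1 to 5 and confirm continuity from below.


By continuity of measure from below: if A_n increases to A, then m(A_n) -> m(A).
Here A = [0, 9.63], so m(A) = 9.63
Step 1: a_1 = 9.63*(1 - 1/2) = 4.815, m(A_1) = 4.815
Step 2: a_2 = 9.63*(1 - 1/3) = 6.42, m(A_2) = 6.42
Step 3: a_3 = 9.63*(1 - 1/4) = 7.2225, m(A_3) = 7.2225
Step 4: a_4 = 9.63*(1 - 1/5) = 7.704, m(A_4) = 7.704
Step 5: a_5 = 9.63*(1 - 1/6) = 8.025, m(A_5) = 8.025
Limit: m(A_n) -> m([0,9.63]) = 9.63


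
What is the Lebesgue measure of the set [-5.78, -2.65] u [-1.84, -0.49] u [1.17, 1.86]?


For pairwise disjoint intervals, m(union) = sum of lengths.
= (-2.65 - -5.78) + (-0.49 - -1.84) + (1.86 - 1.17)
= 3.13 + 1.35 + 0.69
= 5.17


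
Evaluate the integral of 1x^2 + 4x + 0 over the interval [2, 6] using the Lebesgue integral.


The Lebesgue integral of a Riemann-integrable function agrees with the Riemann integral.
Antiderivative F(x) = (1/3)x^3 + (4/2)x^2 + 0x
F(6) = (1/3)*6^3 + (4/2)*6^2 + 0*6
     = (1/3)*216 + (4/2)*36 + 0*6
     = 72 + 72 + 0
     = 144
F(2) = 10.666667
Integral = F(6) - F(2) = 144 - 10.666667 = 133.333333


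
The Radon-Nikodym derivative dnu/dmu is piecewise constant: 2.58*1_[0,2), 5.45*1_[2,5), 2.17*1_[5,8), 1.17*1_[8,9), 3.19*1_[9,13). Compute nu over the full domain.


Integrate each piece of the Radon-Nikodym derivative:
Step 1: integral_0^2 2.58 dx = 2.58*(2-0) = 2.58*2 = 5.16
Step 2: integral_2^5 5.45 dx = 5.45*(5-2) = 5.45*3 = 16.35
Step 3: integral_5^8 2.17 dx = 2.17*(8-5) = 2.17*3 = 6.51
Step 4: integral_8^9 1.17 dx = 1.17*(9-8) = 1.17*1 = 1.17
Step 5: integral_9^13 3.19 dx = 3.19*(13-9) = 3.19*4 = 12.76
Total: 5.16 + 16.35 + 6.51 + 1.17 + 12.76 = 41.95


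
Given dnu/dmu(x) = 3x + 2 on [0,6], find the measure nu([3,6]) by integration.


nu(A) = integral_A (dnu/dmu) dmu = integral_3^6 (3x + 2) dx
Step 1: Antiderivative F(x) = (3/2)x^2 + 2x
Step 2: F(6) = (3/2)*6^2 + 2*6 = 54 + 12 = 66
Step 3: F(3) = (3/2)*3^2 + 2*3 = 13.5 + 6 = 19.5
Step 4: nu([3,6]) = F(6) - F(3) = 66 - 19.5 = 46.5


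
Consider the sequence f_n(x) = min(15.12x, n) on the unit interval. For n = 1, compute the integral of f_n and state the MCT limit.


f(x) = 15.12x on [0,1]; f_n(x) = min(15.12x, n). At n = 1:
Step 1: f(x) reaches 1 at x = 1/15.12 = 0.066138
Step 2: integral(f_1) = integral(15.12x, 0, 0.066138) + integral(1, 0.066138, 1)
       = 15.12*0.066138^2/2 + 1*(1 - 0.066138)
       = 0.033069 + 0.933862
       = 0.966931
Step 3: As n -> infinity, f_n increases to f, so by MCT integral(f_n) -> integral(f) = 15.12/2 = 7.56.
Convergence: integral(f_1) = 0.966931 -> 7.56 as n -> infinity


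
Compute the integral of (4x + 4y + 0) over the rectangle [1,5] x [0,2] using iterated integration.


By Fubini, integrate in x first, then y.
Step 1: Fix y, integrate over x in [1,5]:
  integral(4x + 4y + 0, x=1..5)
  = 4*(5^2 - 1^2)/2 + (4y + 0)*(5 - 1)
  = 48 + (4y + 0)*4
  = 48 + 16y + 0
  = 48 + 16y
Step 2: Integrate over y in [0,2]:
  integral(48 + 16y, y=0..2)
  = 48*2 + 16*(2^2 - 0^2)/2
  = 96 + 32
  = 128


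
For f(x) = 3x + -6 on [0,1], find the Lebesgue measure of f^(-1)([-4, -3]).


f^(-1)([-4, -3]) = {x : -4 <= 3x + -6 <= -3}
Solving: (-4 - -6)/3 <= x <= (-3 - -6)/3
= [0.666667, 1]
Intersecting with [0,1]: [0.666667, 1]
Measure = 1 - 0.666667 = 0.333333


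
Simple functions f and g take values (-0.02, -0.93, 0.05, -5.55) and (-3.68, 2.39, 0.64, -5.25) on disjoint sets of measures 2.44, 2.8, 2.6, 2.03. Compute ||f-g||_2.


Step 1: Compute differences f_i - g_i:
  -0.02 - -3.68 = 3.66
  -0.93 - 2.39 = -3.32
  0.05 - 0.64 = -0.59
  -5.55 - -5.25 = -0.3
Step 2: Compute |diff|^2 * measure for each set:
  |3.66|^2 * 2.44 = 13.3956 * 2.44 = 32.685264
  |-3.32|^2 * 2.8 = 11.0224 * 2.8 = 30.86272
  |-0.59|^2 * 2.6 = 0.3481 * 2.6 = 0.90506
  |-0.3|^2 * 2.03 = 0.09 * 2.03 = 0.1827
Step 3: Sum = 64.635744
Step 4: ||f-g||_2 = (64.635744)^(1/2) = 8.039636
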